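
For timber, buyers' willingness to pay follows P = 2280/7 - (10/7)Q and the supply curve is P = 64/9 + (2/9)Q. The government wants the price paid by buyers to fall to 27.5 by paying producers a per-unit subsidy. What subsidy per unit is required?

Required subsidy s = 26 per unit

At a buyer price of 27.5, quantity demanded is 228 − 0.7·27.5 = 208.75.
Sellers supply 208.75 only when they receive Ps = 64/9 + (2/9)·208.75 = 53.5.
s = Ps − Pb = 53.5 − 27.5 = 26.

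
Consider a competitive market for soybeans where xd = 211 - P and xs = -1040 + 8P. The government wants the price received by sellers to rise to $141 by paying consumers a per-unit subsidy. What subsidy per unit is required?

Required subsidy s = $18 per unit

At a seller price of 141, quantity supplied is -1040 + 8·141 = 88.
Buyers absorb 88 only when they pay Pb with 211 − 1·Pb = 88, i.e. Pb = 123.
s = Ps − Pb = 141 − 123 = 18.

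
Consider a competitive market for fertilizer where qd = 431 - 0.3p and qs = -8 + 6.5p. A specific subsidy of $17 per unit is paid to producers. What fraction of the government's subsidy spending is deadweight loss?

Pre-subsidy: 431 - 0.3p = -8 + 6.5p gives p* = 2195/34, q* = 27991/68.
With the subsidy, sellers receive ps = pb + 17 for each unit, where pb is the price buyers pay.
Supply in terms of pb becomes qs = -8 + 6.5(pb + 17) = 102.5 + 6.5pb. Setting this equal to demand: 431 - 0.3pb = 102.5 + 6.5pb, so pb = 3285/68.
Sellers receive ps = 3285/68 + 17 = 4441/68; q' = 431 − 0.3·(3285/68) = 56645/136.
ΔCS = ½(27991/68 + 56645/136)(2195/34 − 3285/68) = 7320755/1088; ΔPS = ½(27991/68 + 56645/136)(4441/68 − 2195/34) = 337881/1088.
Government spending = 17 × 56645/136 = 7080.625.
DWL = ½ × 17 × (56645/136 − 27991/68) = 41.4375; fraction = 41.4375 / 7080.625 = 663/113290.

DWL / government spending = 663/113290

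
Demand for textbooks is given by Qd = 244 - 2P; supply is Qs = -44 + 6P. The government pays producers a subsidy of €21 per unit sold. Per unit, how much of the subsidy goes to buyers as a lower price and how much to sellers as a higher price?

Buyers gain €15.75 per unit; sellers gain €5.25 per unit

Pre-subsidy: 244 - 2P = -44 + 6P gives P* = 36, Q* = 172.
With the subsidy, sellers receive Ps = Pb + 21 for each unit, where Pb is the price buyers pay.
Supply in terms of Pb becomes Qs = -44 + 6(Pb + 21) = 82 + 6Pb. Setting this equal to demand: 244 - 2Pb = 82 + 6Pb, so Pb = 20.25.
Sellers receive Ps = 20.25 + 21 = 41.25; Q' = 244 − 2·20.25 = 203.5.
Buyers' price falls by P* − Pb = 36 − 20.25 = 15.75; sellers' price rises by Ps − P* = 41.25 − 36 = 5.25.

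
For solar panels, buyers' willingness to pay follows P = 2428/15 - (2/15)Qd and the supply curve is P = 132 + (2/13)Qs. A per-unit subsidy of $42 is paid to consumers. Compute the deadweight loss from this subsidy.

Pre-subsidy: 2428/15 - (2/15)Q = 132 + (2/13)Q gives Q* = 104 and P* = 148.
With the rebate, buyers effectively pay Pb = Ps − 42, where Ps is the price sellers receive.
On the curves, Pb = 2428/15 - (2/15)Q and Ps = 132 + (2/13)Q; the wedge Ps − Pb = 42 gives 132 + (2/13)Q − (2428/15 - (2/15)Q) = 42, so Q' = 250.25.
Then Pb = 2428/15 − (2/15)·250.25 = 128.5 and Ps = 132 + (2/13)·250.25 = 170.5.
The subsidy expands output by 250.25 − 104 = 146.25 past the efficient level; on those units the gap between marginal cost and willingness to pay runs from 0 up to 42.
DWL = ½ × 42 × 146.25 = 3071.25.

Deadweight loss = $3071.25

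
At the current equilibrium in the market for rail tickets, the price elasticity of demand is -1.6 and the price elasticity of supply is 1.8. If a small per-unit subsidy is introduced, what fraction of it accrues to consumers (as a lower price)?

Consumer share = 9/17

For a small subsidy around the equilibrium, the benefit split depends on the relative slopes, which at a point are proportional to the elasticities.
Buyer share = εs/(εs + |εd|) = 1.8/(1.8 + 1.6) = 9/17; seller share = |εd|/(εs + |εd|) = 8/17.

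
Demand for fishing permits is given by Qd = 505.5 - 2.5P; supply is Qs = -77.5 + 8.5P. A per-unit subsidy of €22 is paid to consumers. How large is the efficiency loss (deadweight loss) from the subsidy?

Deadweight loss = €467.5

Pre-subsidy: 505.5 - 2.5P = -77.5 + 8.5P gives P* = 53, Q* = 373.
With the rebate, buyers effectively pay Pb = Ps − 22, where Ps is the price sellers receive.
Demand in terms of Ps becomes Qd = 505.5 − 2.5(Ps − 22) = 560.5 - 2.5Ps. Setting this equal to supply: 560.5 - 2.5Ps = -77.5 + 8.5Ps, so Ps = 58.
Buyers pay Pb = 58 − 22 = 36; Q' = -77.5 + 8.5·58 = 415.5.
The subsidy expands output by 415.5 − 373 = 42.5 past the efficient level; on those units the gap between marginal cost and willingness to pay runs from 0 up to 22.
DWL = ½ × 22 × 42.5 = 467.5.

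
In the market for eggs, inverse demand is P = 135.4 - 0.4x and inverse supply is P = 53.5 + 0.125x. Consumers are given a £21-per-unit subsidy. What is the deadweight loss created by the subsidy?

Pre-subsidy: 135.4 - 0.4x = 53.5 + 0.125x gives x* = 156 and P* = 73.
With the rebate, buyers effectively pay Pb = Ps − 21, where Ps is the price sellers receive.
On the curves, Pb = 135.4 - 0.4x and Ps = 53.5 + 0.125x; the wedge Ps − Pb = 21 gives 53.5 + 0.125x − (135.4 - 0.4x) = 21, so x' = 196.
Then Pb = 135.4 − 0.4·196 = 57 and Ps = 53.5 + 0.125·196 = 78.
The subsidy expands output by 196 − 156 = 40 past the efficient level; on those units the gap between marginal cost and willingness to pay runs from 0 up to 21.
DWL = ½ × 21 × 40 = 420.

Deadweight loss = £420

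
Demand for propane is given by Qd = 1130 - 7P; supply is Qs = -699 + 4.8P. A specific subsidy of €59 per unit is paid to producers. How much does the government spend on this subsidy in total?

Pre-subsidy: 1130 - 7P = -699 + 4.8P gives P* = 155, Q* = 45.
With the subsidy, sellers receive Ps = Pb + 59 for each unit, where Pb is the price buyers pay.
Supply in terms of Pb becomes Qs = -699 + 4.8(Pb + 59) = -415.8 + 4.8Pb. Setting this equal to demand: 1130 - 7Pb = -415.8 + 4.8Pb, so Pb = 131.
Sellers receive Ps = 131 + 59 = 190; Q' = 1130 − 7·131 = 213.
Government outlay = subsidy × quantity = 59 × 213 = 12567.

Government cost = €12567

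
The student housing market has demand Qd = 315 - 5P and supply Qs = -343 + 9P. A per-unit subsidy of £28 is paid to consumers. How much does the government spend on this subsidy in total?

Government cost = £4760

Pre-subsidy: 315 - 5P = -343 + 9P gives P* = 47, Q* = 80.
With the rebate, buyers effectively pay Pb = Ps − 28, where Ps is the price sellers receive.
Demand in terms of Ps becomes Qd = 315 − 5(Ps − 28) = 455 - 5Ps. Setting this equal to supply: 455 - 5Ps = -343 + 9Ps, so Ps = 57.
Buyers pay Pb = 57 − 28 = 29; Q' = -343 + 9·57 = 170.
Government outlay = subsidy × quantity = 28 × 170 = 4760.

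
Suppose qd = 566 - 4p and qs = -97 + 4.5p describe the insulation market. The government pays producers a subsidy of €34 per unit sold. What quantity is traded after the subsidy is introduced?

Pre-subsidy: 566 - 4p = -97 + 4.5p gives p* = 78, q* = 254.
With the subsidy, sellers receive ps = pb + 34 for each unit, where pb is the price buyers pay.
Supply in terms of pb becomes qs = -97 + 4.5(pb + 34) = 56 + 4.5pb. Setting this equal to demand: 566 - 4pb = 56 + 4.5pb, so pb = 60.
Sellers receive ps = 60 + 34 = 94; q' = 566 − 4·60 = 326.

q' = 326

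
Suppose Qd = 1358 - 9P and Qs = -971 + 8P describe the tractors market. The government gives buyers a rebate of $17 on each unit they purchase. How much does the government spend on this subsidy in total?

Pre-subsidy: 1358 - 9P = -971 + 8P gives P* = 137, Q* = 125.
With the rebate, buyers effectively pay Pb = Ps − 17, where Ps is the price sellers receive.
Demand in terms of Ps becomes Qd = 1358 − 9(Ps − 17) = 1511 - 9Ps. Setting this equal to supply: 1511 - 9Ps = -971 + 8Ps, so Ps = 146.
Buyers pay Pb = 146 − 17 = 129; Q' = -971 + 8·146 = 197.
Government outlay = subsidy × quantity = 17 × 197 = 3349.

Government cost = $3349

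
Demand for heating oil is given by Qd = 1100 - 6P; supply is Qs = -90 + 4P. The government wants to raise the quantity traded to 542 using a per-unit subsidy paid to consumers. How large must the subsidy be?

Required subsidy s = 65 per unit

At Q = 542, invert demand for the buyer price: Pb = (1100 − 542)/6 = 93; invert supply for the seller price: Ps = (542 − (-90))/4 = 158.
The subsidy must fill the gap: s = Ps − Pb = 158 − 93 = 65.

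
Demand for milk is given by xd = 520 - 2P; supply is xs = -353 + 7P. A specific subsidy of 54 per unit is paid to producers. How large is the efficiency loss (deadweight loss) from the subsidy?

Deadweight loss = 2268

Pre-subsidy: 520 - 2P = -353 + 7P gives P* = 97, x* = 326.
With the subsidy, sellers receive Ps = Pb + 54 for each unit, where Pb is the price buyers pay.
Supply in terms of Pb becomes xs = -353 + 7(Pb + 54) = 25 + 7Pb. Setting this equal to demand: 520 - 2Pb = 25 + 7Pb, so Pb = 55.
Sellers receive Ps = 55 + 54 = 109; x' = 520 − 2·55 = 410.
The subsidy expands output by 410 − 326 = 84 past the efficient level; on those units the gap between marginal cost and willingness to pay runs from 0 up to 54.
DWL = ½ × 54 × 84 = 2268.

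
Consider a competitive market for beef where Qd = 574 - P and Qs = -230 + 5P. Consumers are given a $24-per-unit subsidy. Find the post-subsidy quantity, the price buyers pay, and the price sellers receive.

Pre-subsidy: 574 - P = -230 + 5P gives P* = 134, Q* = 440.
With the rebate, buyers effectively pay Pb = Ps − 24, where Ps is the price sellers receive.
Demand in terms of Ps becomes Qd = 574 − 1(Ps − 24) = 598 - Ps. Setting this equal to supply: 598 - Ps = -230 + 5Ps, so Ps = 138.
Buyers pay Pb = 138 − 24 = 114; Q' = -230 + 5·138 = 460.

Q' = 460; buyers pay $114; sellers receive $138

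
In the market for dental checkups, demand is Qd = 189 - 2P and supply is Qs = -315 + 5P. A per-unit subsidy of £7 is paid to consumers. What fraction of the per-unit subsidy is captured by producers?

Pre-subsidy: 189 - 2P = -315 + 5P gives P* = 72, Q* = 45.
With the rebate, buyers effectively pay Pb = Ps − 7, where Ps is the price sellers receive.
Demand in terms of Ps becomes Qd = 189 − 2(Ps − 7) = 203 - 2Ps. Setting this equal to supply: 203 - 2Ps = -315 + 5Ps, so Ps = 74.
Buyers pay Pb = 74 − 7 = 67; Q' = -315 + 5·74 = 55.
Buyers' price falls by P* − Pb = 72 − 67 = 5; sellers' price rises by Ps − P* = 74 − 72 = 2.
So producers capture 2/7 = 2/7 of each unit of subsidy.

Producer share = 2/7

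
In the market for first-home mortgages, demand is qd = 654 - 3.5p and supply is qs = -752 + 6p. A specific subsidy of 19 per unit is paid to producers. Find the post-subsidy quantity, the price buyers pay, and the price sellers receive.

Pre-subsidy: 654 - 3.5p = -752 + 6p gives p* = 148, q* = 136.
With the subsidy, sellers receive ps = pb + 19 for each unit, where pb is the price buyers pay.
Supply in terms of pb becomes qs = -752 + 6(pb + 19) = -638 + 6pb. Setting this equal to demand: 654 - 3.5pb = -638 + 6pb, so pb = 136.
Sellers receive ps = 136 + 19 = 155; q' = 654 − 3.5·136 = 178.

q' = 178; buyers pay 136; sellers receive 155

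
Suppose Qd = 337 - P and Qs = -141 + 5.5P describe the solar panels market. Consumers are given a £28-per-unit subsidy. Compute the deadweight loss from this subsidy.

Pre-subsidy: 337 - P = -141 + 5.5P gives P* = 956/13, Q* = 3425/13.
With the rebate, buyers effectively pay Pb = Ps − 28, where Ps is the price sellers receive.
Demand in terms of Ps becomes Qd = 337 − 1(Ps − 28) = 365 - Ps. Setting this equal to supply: 365 - Ps = -141 + 5.5Ps, so Ps = 1012/13.
Buyers pay Pb = 1012/13 − 28 = 648/13; Q' = -141 + 5.5·(1012/13) = 3733/13.
The subsidy expands output by 3733/13 − 3425/13 = 308/13 past the efficient level; on those units the gap between marginal cost and willingness to pay runs from 0 up to 28.
DWL = ½ × 28 × 308/13 = 4312/13.

Deadweight loss = 4312/13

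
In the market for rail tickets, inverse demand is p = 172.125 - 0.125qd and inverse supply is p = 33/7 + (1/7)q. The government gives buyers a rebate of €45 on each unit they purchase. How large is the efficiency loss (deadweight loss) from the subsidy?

Pre-subsidy: 172.125 - 0.125q = 33/7 + (1/7)q gives q* = 625 and p* = 94.
With the rebate, buyers effectively pay pb = ps − 45, where ps is the price sellers receive.
On the curves, pb = 172.125 - 0.125q and ps = 33/7 + (1/7)q; the wedge ps − pb = 45 gives 33/7 + (1/7)q − (172.125 - 0.125q) = 45, so q' = 793.
Then pb = 172.125 − 0.125·793 = 73 and ps = 33/7 + (1/7)·793 = 118.
The subsidy expands output by 793 − 625 = 168 past the efficient level; on those units the gap between marginal cost and willingness to pay runs from 0 up to 45.
DWL = ½ × 45 × 168 = 3780.

Deadweight loss = €3780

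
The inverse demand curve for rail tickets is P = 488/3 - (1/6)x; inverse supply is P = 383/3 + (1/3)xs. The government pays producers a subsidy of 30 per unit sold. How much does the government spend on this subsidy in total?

Pre-subsidy: 488/3 - (1/6)x = 383/3 + (1/3)x gives x* = 70 and P* = 151.
With the subsidy, sellers receive Ps = Pb + 30 for each unit, where Pb is the price buyers pay.
On the curves, Pb = 488/3 - (1/6)x and Ps = 383/3 + (1/3)x; the wedge Ps − Pb = 30 gives 383/3 + (1/3)x − (488/3 - (1/6)x) = 30, so x' = 130.
Then Pb = 488/3 − (1/6)·130 = 141 and Ps = 383/3 + (1/3)·130 = 171.
Government outlay = subsidy × quantity = 30 × 130 = 3900.

Government cost = 3900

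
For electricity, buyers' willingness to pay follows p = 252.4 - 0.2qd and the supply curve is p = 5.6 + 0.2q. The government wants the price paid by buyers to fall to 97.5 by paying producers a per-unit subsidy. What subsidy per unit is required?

Required subsidy s = 63 per unit

At a buyer price of 97.5, quantity demanded is 1262 − 5·97.5 = 774.5.
Sellers supply 774.5 only when they receive ps = 5.6 + 0.2·774.5 = 160.5.
s = ps − pb = 160.5 − 97.5 = 63.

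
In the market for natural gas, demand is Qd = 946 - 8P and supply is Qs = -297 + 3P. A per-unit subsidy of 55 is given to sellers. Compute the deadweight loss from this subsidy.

Deadweight loss = 3300

Pre-subsidy: 946 - 8P = -297 + 3P gives P* = 113, Q* = 42.
With the subsidy, sellers receive Ps = Pb + 55 for each unit, where Pb is the price buyers pay.
Supply in terms of Pb becomes Qs = -297 + 3(Pb + 55) = -132 + 3Pb. Setting this equal to demand: 946 - 8Pb = -132 + 3Pb, so Pb = 98.
Sellers receive Ps = 98 + 55 = 153; Q' = 946 − 8·98 = 162.
The subsidy expands output by 162 − 42 = 120 past the efficient level; on those units the gap between marginal cost and willingness to pay runs from 0 up to 55.
DWL = ½ × 55 × 120 = 3300.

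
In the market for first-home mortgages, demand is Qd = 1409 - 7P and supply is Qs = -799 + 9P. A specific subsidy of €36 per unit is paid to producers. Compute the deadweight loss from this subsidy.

Pre-subsidy: 1409 - 7P = -799 + 9P gives P* = 138, Q* = 443.
With the subsidy, sellers receive Ps = Pb + 36 for each unit, where Pb is the price buyers pay.
Supply in terms of Pb becomes Qs = -799 + 9(Pb + 36) = -475 + 9Pb. Setting this equal to demand: 1409 - 7Pb = -475 + 9Pb, so Pb = 117.75.
Sellers receive Ps = 117.75 + 36 = 153.75; Q' = 1409 − 7·117.75 = 584.75.
The subsidy expands output by 584.75 − 443 = 141.75 past the efficient level; on those units the gap between marginal cost and willingness to pay runs from 0 up to 36.
DWL = ½ × 36 × 141.75 = 2551.5.

Deadweight loss = €2551.5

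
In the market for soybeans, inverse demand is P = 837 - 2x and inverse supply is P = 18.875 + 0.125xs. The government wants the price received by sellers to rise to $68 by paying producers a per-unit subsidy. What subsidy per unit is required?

At a seller price of 68, quantity supplied is -151 + 8·68 = 393.
Buyers absorb 393 only when they pay Pb = 837 − 2·393 = 51.
s = Ps − Pb = 68 − 51 = 17.

Required subsidy s = $17 per unit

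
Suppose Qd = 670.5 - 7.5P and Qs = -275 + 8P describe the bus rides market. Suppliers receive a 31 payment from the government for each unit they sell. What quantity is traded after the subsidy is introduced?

Q' = 333

Pre-subsidy: 670.5 - 7.5P = -275 + 8P gives P* = 61, Q* = 213.
With the subsidy, sellers receive Ps = Pb + 31 for each unit, where Pb is the price buyers pay.
Supply in terms of Pb becomes Qs = -275 + 8(Pb + 31) = -27 + 8Pb. Setting this equal to demand: 670.5 - 7.5Pb = -27 + 8Pb, so Pb = 45.
Sellers receive Ps = 45 + 31 = 76; Q' = 670.5 − 7.5·45 = 333.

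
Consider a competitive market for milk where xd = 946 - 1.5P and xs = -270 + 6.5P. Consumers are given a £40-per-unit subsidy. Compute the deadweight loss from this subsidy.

Pre-subsidy: 946 - 1.5P = -270 + 6.5P gives P* = 152, x* = 718.
With the rebate, buyers effectively pay Pb = Ps − 40, where Ps is the price sellers receive.
Demand in terms of Ps becomes xd = 946 − 1.5(Ps − 40) = 1006 - 1.5Ps. Setting this equal to supply: 1006 - 1.5Ps = -270 + 6.5Ps, so Ps = 159.5.
Buyers pay Pb = 159.5 − 40 = 119.5; x' = -270 + 6.5·159.5 = 766.75.
The subsidy expands output by 766.75 − 718 = 48.75 past the efficient level; on those units the gap between marginal cost and willingness to pay runs from 0 up to 40.
DWL = ½ × 40 × 48.75 = 975.

Deadweight loss = £975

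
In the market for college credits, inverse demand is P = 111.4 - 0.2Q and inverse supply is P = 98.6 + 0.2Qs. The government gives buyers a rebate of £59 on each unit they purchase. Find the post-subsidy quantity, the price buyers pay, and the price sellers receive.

Pre-subsidy: 111.4 - 0.2Q = 98.6 + 0.2Q gives Q* = 32 and P* = 105.
With the rebate, buyers effectively pay Pb = Ps − 59, where Ps is the price sellers receive.
On the curves, Pb = 111.4 - 0.2Q and Ps = 98.6 + 0.2Q; the wedge Ps − Pb = 59 gives 98.6 + 0.2Q − (111.4 - 0.2Q) = 59, so Q' = 179.5.
Then Pb = 111.4 − 0.2·179.5 = 75.5 and Ps = 98.6 + 0.2·179.5 = 134.5.

Q' = 179.5; buyers pay £75.5; sellers receive £134.5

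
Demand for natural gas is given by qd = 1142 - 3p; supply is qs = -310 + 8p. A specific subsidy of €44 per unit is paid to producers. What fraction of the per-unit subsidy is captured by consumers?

Pre-subsidy: 1142 - 3p = -310 + 8p gives p* = 132, q* = 746.
With the subsidy, sellers receive ps = pb + 44 for each unit, where pb is the price buyers pay.
Supply in terms of pb becomes qs = -310 + 8(pb + 44) = 42 + 8pb. Setting this equal to demand: 1142 - 3pb = 42 + 8pb, so pb = 100.
Sellers receive ps = 100 + 44 = 144; q' = 1142 − 3·100 = 842.
Buyers' price falls by p* − pb = 132 − 100 = 32; sellers' price rises by ps − p* = 144 − 132 = 12.
So consumers capture 32/44 = 8/11 of each unit of subsidy.

Consumer share = 8/11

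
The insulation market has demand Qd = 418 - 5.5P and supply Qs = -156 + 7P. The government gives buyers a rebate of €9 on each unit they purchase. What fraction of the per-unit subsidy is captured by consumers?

Pre-subsidy: 418 - 5.5P = -156 + 7P gives P* = 45.92, Q* = 165.44.
With the rebate, buyers effectively pay Pb = Ps − 9, where Ps is the price sellers receive.
Demand in terms of Ps becomes Qd = 418 − 5.5(Ps − 9) = 467.5 - 5.5Ps. Setting this equal to supply: 467.5 - 5.5Ps = -156 + 7Ps, so Ps = 49.88.
Buyers pay Pb = 49.88 − 9 = 40.88; Q' = -156 + 7·49.88 = 193.16.
Buyers' price falls by P* − Pb = 45.92 − 40.88 = 5.04; sellers' price rises by Ps − P* = 49.88 − 45.92 = 3.96.
So consumers capture 5.04/9 = 0.56 of each unit of subsidy.

Consumer share = 0.56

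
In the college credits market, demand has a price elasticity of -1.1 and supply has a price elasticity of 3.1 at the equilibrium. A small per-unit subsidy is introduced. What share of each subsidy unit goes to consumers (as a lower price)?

Consumer share = 31/42

For a small subsidy around the equilibrium, the benefit split depends on the relative slopes, which at a point are proportional to the elasticities.
Buyer share = εs/(εs + |εd|) = 3.1/(3.1 + 1.1) = 31/42; seller share = |εd|/(εs + |εd|) = 11/42.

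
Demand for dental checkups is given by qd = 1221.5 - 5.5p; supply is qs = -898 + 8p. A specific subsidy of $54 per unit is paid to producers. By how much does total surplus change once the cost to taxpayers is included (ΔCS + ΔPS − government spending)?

Net change in total surplus = -$4752

Pre-subsidy: 1221.5 - 5.5p = -898 + 8p gives p* = 157, q* = 358.
With the subsidy, sellers receive ps = pb + 54 for each unit, where pb is the price buyers pay.
Supply in terms of pb becomes qs = -898 + 8(pb + 54) = -466 + 8pb. Setting this equal to demand: 1221.5 - 5.5pb = -466 + 8pb, so pb = 125.
Sellers receive ps = 125 + 54 = 179; q' = 1221.5 − 5.5·125 = 534.
ΔCS = ½(358 + 534)(157 − 125) = 14272; ΔPS = ½(358 + 534)(179 − 157) = 9812.
Government spending = 54 × 534 = 28836.
Net change = 14272 + 9812 − 28836 = -4752. The loss equals the DWL triangle ½·54·176.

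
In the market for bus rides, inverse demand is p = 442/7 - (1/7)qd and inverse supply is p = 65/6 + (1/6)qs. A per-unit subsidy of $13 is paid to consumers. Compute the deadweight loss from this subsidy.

Deadweight loss = $273

Pre-subsidy: 442/7 - (1/7)q = 65/6 + (1/6)q gives q* = 169 and p* = 39.
With the rebate, buyers effectively pay pb = ps − 13, where ps is the price sellers receive.
On the curves, pb = 442/7 - (1/7)q and ps = 65/6 + (1/6)q; the wedge ps − pb = 13 gives 65/6 + (1/6)q − (442/7 - (1/7)q) = 13, so q' = 211.
Then pb = 442/7 − (1/7)·211 = 33 and ps = 65/6 + (1/6)·211 = 46.
The subsidy expands output by 211 − 169 = 42 past the efficient level; on those units the gap between marginal cost and willingness to pay runs from 0 up to 13.
DWL = ½ × 13 × 42 = 273.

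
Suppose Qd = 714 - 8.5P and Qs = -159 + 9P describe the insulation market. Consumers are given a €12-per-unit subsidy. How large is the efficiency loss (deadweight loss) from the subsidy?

Deadweight loss = 11016/35

Pre-subsidy: 714 - 8.5P = -159 + 9P gives P* = 1746/35, Q* = 10149/35.
With the rebate, buyers effectively pay Pb = Ps − 12, where Ps is the price sellers receive.
Demand in terms of Ps becomes Qd = 714 − 8.5(Ps − 12) = 816 - 8.5Ps. Setting this equal to supply: 816 - 8.5Ps = -159 + 9Ps, so Ps = 390/7.
Buyers pay Pb = 390/7 − 12 = 306/7; Q' = -159 + 9·(390/7) = 2397/7.
The subsidy expands output by 2397/7 − 10149/35 = 1836/35 past the efficient level; on those units the gap between marginal cost and willingness to pay runs from 0 up to 12.
DWL = ½ × 12 × 1836/35 = 11016/35.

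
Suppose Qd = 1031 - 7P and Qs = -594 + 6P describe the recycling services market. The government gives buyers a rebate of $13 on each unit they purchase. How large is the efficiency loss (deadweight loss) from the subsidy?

Pre-subsidy: 1031 - 7P = -594 + 6P gives P* = 125, Q* = 156.
With the rebate, buyers effectively pay Pb = Ps − 13, where Ps is the price sellers receive.
Demand in terms of Ps becomes Qd = 1031 − 7(Ps − 13) = 1122 - 7Ps. Setting this equal to supply: 1122 - 7Ps = -594 + 6Ps, so Ps = 132.
Buyers pay Pb = 132 − 13 = 119; Q' = -594 + 6·132 = 198.
The subsidy expands output by 198 − 156 = 42 past the efficient level; on those units the gap between marginal cost and willingness to pay runs from 0 up to 13.
DWL = ½ × 13 × 42 = 273.

Deadweight loss = $273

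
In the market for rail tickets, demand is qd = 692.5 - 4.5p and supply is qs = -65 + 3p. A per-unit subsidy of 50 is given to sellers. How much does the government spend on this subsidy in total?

Pre-subsidy: 692.5 - 4.5p = -65 + 3p gives p* = 101, q* = 238.
With the subsidy, sellers receive ps = pb + 50 for each unit, where pb is the price buyers pay.
Supply in terms of pb becomes qs = -65 + 3(pb + 50) = 85 + 3pb. Setting this equal to demand: 692.5 - 4.5pb = 85 + 3pb, so pb = 81.
Sellers receive ps = 81 + 50 = 131; q' = 692.5 − 4.5·81 = 328.
Government outlay = subsidy × quantity = 50 × 328 = 16400.

Government cost = 16400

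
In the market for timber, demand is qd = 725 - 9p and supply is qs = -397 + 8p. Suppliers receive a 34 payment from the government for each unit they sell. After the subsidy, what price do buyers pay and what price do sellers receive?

Buyers pay 50; sellers receive 84

Pre-subsidy: 725 - 9p = -397 + 8p gives p* = 66, q* = 131.
With the subsidy, sellers receive ps = pb + 34 for each unit, where pb is the price buyers pay.
Supply in terms of pb becomes qs = -397 + 8(pb + 34) = -125 + 8pb. Setting this equal to demand: 725 - 9pb = -125 + 8pb, so pb = 50.
Sellers receive ps = 50 + 34 = 84; q' = 725 − 9·50 = 275.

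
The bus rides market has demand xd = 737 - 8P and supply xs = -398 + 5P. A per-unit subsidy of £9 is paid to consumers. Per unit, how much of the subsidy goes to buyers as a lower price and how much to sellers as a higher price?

Buyers gain 45/13 per unit; sellers gain 72/13 per unit

Pre-subsidy: 737 - 8P = -398 + 5P gives P* = 1135/13, x* = 501/13.
With the rebate, buyers effectively pay Pb = Ps − 9, where Ps is the price sellers receive.
Demand in terms of Ps becomes xd = 737 − 8(Ps − 9) = 809 - 8Ps. Setting this equal to supply: 809 - 8Ps = -398 + 5Ps, so Ps = 1207/13.
Buyers pay Pb = 1207/13 − 9 = 1090/13; x' = -398 + 5·(1207/13) = 861/13.
Buyers' price falls by P* − Pb = 1135/13 − 1090/13 = 45/13; sellers' price rises by Ps − P* = 1207/13 − 1135/13 = 72/13.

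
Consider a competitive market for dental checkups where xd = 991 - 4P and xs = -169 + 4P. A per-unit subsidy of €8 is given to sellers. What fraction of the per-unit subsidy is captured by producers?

Producer share = 0.5

Pre-subsidy: 991 - 4P = -169 + 4P gives P* = 145, x* = 411.
With the subsidy, sellers receive Ps = Pb + 8 for each unit, where Pb is the price buyers pay.
Supply in terms of Pb becomes xs = -169 + 4(Pb + 8) = -137 + 4Pb. Setting this equal to demand: 991 - 4Pb = -137 + 4Pb, so Pb = 141.
Sellers receive Ps = 141 + 8 = 149; x' = 991 − 4·141 = 427.
Buyers' price falls by P* − Pb = 145 − 141 = 4; sellers' price rises by Ps − P* = 149 − 145 = 4.
So producers capture 4/8 = 0.5 of each unit of subsidy.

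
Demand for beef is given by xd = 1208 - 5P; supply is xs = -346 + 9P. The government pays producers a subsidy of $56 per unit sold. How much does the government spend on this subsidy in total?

Pre-subsidy: 1208 - 5P = -346 + 9P gives P* = 111, x* = 653.
With the subsidy, sellers receive Ps = Pb + 56 for each unit, where Pb is the price buyers pay.
Supply in terms of Pb becomes xs = -346 + 9(Pb + 56) = 158 + 9Pb. Setting this equal to demand: 1208 - 5Pb = 158 + 9Pb, so Pb = 75.
Sellers receive Ps = 75 + 56 = 131; x' = 1208 − 5·75 = 833.
Government outlay = subsidy × quantity = 56 × 833 = 46648.

Government cost = $46648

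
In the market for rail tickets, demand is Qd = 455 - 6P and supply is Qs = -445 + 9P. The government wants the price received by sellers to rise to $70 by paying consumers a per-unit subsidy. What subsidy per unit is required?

Required subsidy s = $25 per unit

At a seller price of 70, quantity supplied is -445 + 9·70 = 185.
Buyers absorb 185 only when they pay Pb with 455 − 6·Pb = 185, i.e. Pb = 45.
s = Ps − Pb = 70 − 45 = 25.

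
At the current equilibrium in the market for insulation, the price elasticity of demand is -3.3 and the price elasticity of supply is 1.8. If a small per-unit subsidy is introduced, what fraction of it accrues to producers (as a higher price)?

Producer share = 11/17

For a small subsidy around the equilibrium, the benefit split depends on the relative slopes, which at a point are proportional to the elasticities.
Buyer share = εs/(εs + |εd|) = 1.8/(1.8 + 3.3) = 6/17; seller share = |εd|/(εs + |εd|) = 11/17.
So producers capture 11/17 of the subsidy.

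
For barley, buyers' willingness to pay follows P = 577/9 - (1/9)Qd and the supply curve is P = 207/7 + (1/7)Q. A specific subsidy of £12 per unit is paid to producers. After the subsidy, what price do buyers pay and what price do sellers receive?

Pre-subsidy: 577/9 - (1/9)Q = 207/7 + (1/7)Q gives Q* = 136 and P* = 49.
With the subsidy, sellers receive Ps = Pb + 12 for each unit, where Pb is the price buyers pay.
On the curves, Pb = 577/9 - (1/9)Q and Ps = 207/7 + (1/7)Q; the wedge Ps − Pb = 12 gives 207/7 + (1/7)Q − (577/9 - (1/9)Q) = 12, so Q' = 183.25.
Then Pb = 577/9 − (1/9)·183.25 = 43.75 and Ps = 207/7 + (1/7)·183.25 = 55.75.

Buyers pay £43.75; sellers receive £55.75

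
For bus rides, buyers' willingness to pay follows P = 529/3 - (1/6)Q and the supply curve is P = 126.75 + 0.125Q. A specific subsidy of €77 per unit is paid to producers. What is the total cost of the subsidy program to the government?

Government cost = €33418

Pre-subsidy: 529/3 - (1/6)Q = 126.75 + 0.125Q gives Q* = 170 and P* = 148.
With the subsidy, sellers receive Ps = Pb + 77 for each unit, where Pb is the price buyers pay.
On the curves, Pb = 529/3 - (1/6)Q and Ps = 126.75 + 0.125Q; the wedge Ps − Pb = 77 gives 126.75 + 0.125Q − (529/3 - (1/6)Q) = 77, so Q' = 434.
Then Pb = 529/3 − (1/6)·434 = 104 and Ps = 126.75 + 0.125·434 = 181.
Government outlay = subsidy × quantity = 77 × 434 = 33418.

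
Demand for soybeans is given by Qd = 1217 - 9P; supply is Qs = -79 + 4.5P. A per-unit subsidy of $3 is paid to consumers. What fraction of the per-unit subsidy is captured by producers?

Producer share = 2/3

Pre-subsidy: 1217 - 9P = -79 + 4.5P gives P* = 96, Q* = 353.
With the rebate, buyers effectively pay Pb = Ps − 3, where Ps is the price sellers receive.
Demand in terms of Ps becomes Qd = 1217 − 9(Ps − 3) = 1244 - 9Ps. Setting this equal to supply: 1244 - 9Ps = -79 + 4.5Ps, so Ps = 98.
Buyers pay Pb = 98 − 3 = 95; Q' = -79 + 4.5·98 = 362.
Buyers' price falls by P* − Pb = 96 − 95 = 1; sellers' price rises by Ps − P* = 98 − 96 = 2.
So producers capture 2/3 = 2/3 of each unit of subsidy.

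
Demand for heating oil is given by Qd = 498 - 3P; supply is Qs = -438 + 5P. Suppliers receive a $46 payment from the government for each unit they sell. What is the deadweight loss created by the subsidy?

Pre-subsidy: 498 - 3P = -438 + 5P gives P* = 117, Q* = 147.
With the subsidy, sellers receive Ps = Pb + 46 for each unit, where Pb is the price buyers pay.
Supply in terms of Pb becomes Qs = -438 + 5(Pb + 46) = -208 + 5Pb. Setting this equal to demand: 498 - 3Pb = -208 + 5Pb, so Pb = 88.25.
Sellers receive Ps = 88.25 + 46 = 134.25; Q' = 498 − 3·88.25 = 233.25.
The subsidy expands output by 233.25 − 147 = 86.25 past the efficient level; on those units the gap between marginal cost and willingness to pay runs from 0 up to 46.
DWL = ½ × 46 × 86.25 = 1983.75.

Deadweight loss = $1983.75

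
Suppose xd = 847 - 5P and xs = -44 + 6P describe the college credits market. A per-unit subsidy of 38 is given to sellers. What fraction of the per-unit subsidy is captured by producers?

Pre-subsidy: 847 - 5P = -44 + 6P gives P* = 81, x* = 442.
With the subsidy, sellers receive Ps = Pb + 38 for each unit, where Pb is the price buyers pay.
Supply in terms of Pb becomes xs = -44 + 6(Pb + 38) = 184 + 6Pb. Setting this equal to demand: 847 - 5Pb = 184 + 6Pb, so Pb = 663/11.
Sellers receive Ps = 663/11 + 38 = 1081/11; x' = 847 − 5·(663/11) = 6002/11.
Buyers' price falls by P* − Pb = 81 − 663/11 = 228/11; sellers' price rises by Ps − P* = 1081/11 − 81 = 190/11.
So producers capture (190/11)/38 = 5/11 of each unit of subsidy.

Producer share = 5/11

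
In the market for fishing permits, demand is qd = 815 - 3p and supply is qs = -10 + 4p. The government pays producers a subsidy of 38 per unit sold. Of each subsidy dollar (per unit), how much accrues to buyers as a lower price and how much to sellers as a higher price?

Buyers gain 152/7 per unit; sellers gain 114/7 per unit

Pre-subsidy: 815 - 3p = -10 + 4p gives p* = 825/7, q* = 3230/7.
With the subsidy, sellers receive ps = pb + 38 for each unit, where pb is the price buyers pay.
Supply in terms of pb becomes qs = -10 + 4(pb + 38) = 142 + 4pb. Setting this equal to demand: 815 - 3pb = 142 + 4pb, so pb = 673/7.
Sellers receive ps = 673/7 + 38 = 939/7; q' = 815 − 3·(673/7) = 3686/7.
Buyers' price falls by p* − pb = 825/7 − 673/7 = 152/7; sellers' price rises by ps − p* = 939/7 − 825/7 = 114/7.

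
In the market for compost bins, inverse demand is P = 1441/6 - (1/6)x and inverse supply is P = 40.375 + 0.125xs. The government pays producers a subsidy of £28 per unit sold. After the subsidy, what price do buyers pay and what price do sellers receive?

Pre-subsidy: 1441/6 - (1/6)x = 40.375 + 0.125x gives x* = 685 and P* = 126.
With the subsidy, sellers receive Ps = Pb + 28 for each unit, where Pb is the price buyers pay.
On the curves, Pb = 1441/6 - (1/6)x and Ps = 40.375 + 0.125x; the wedge Ps − Pb = 28 gives 40.375 + 0.125x − (1441/6 - (1/6)x) = 28, so x' = 781.
Then Pb = 1441/6 − (1/6)·781 = 110 and Ps = 40.375 + 0.125·781 = 138.

Buyers pay £110; sellers receive £138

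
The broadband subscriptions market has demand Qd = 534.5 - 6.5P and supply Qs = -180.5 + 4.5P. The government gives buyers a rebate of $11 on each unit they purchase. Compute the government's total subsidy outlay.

Government cost = $1553.75

Pre-subsidy: 534.5 - 6.5P = -180.5 + 4.5P gives P* = 65, Q* = 112.
With the rebate, buyers effectively pay Pb = Ps − 11, where Ps is the price sellers receive.
Demand in terms of Ps becomes Qd = 534.5 − 6.5(Ps − 11) = 606 - 6.5Ps. Setting this equal to supply: 606 - 6.5Ps = -180.5 + 4.5Ps, so Ps = 71.5.
Buyers pay Pb = 71.5 − 11 = 60.5; Q' = -180.5 + 4.5·71.5 = 141.25.
Government outlay = subsidy × quantity = 11 × 141.25 = 1553.75.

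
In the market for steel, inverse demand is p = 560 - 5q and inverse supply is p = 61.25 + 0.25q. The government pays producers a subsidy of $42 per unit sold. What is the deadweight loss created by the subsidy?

Deadweight loss = $168

Pre-subsidy: 560 - 5q = 61.25 + 0.25q gives q* = 95 and p* = 85.
With the subsidy, sellers receive ps = pb + 42 for each unit, where pb is the price buyers pay.
On the curves, pb = 560 - 5q and ps = 61.25 + 0.25q; the wedge ps − pb = 42 gives 61.25 + 0.25q − (560 - 5q) = 42, so q' = 103.
Then pb = 560 − 5·103 = 45 and ps = 61.25 + 0.25·103 = 87.
The subsidy expands output by 103 − 95 = 8 past the efficient level; on those units the gap between marginal cost and willingness to pay runs from 0 up to 42.
DWL = ½ × 42 × 8 = 168.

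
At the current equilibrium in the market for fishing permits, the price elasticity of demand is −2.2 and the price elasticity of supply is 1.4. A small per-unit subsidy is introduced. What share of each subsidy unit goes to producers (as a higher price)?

Producer share = 11/18

For a small subsidy around the equilibrium, the benefit split depends on the relative slopes, which at a point are proportional to the elasticities.
Buyer share = εs/(εs + |εd|) = 1.4/(1.4 + 2.2) = 7/18; seller share = |εd|/(εs + |εd|) = 11/18.
So producers capture 11/18 of the subsidy.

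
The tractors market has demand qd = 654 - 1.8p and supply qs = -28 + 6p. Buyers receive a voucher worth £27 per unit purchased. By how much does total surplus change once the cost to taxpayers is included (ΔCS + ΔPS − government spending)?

Net change in total surplus = -6561/13

Pre-subsidy: 654 - 1.8p = -28 + 6p gives p* = 3410/39, q* = 6456/13.
With the rebate, buyers effectively pay pb = ps − 27, where ps is the price sellers receive.
Demand in terms of ps becomes qd = 654 − 1.8(ps − 27) = 702.6 - 1.8ps. Setting this equal to supply: 702.6 - 1.8ps = -28 + 6ps, so ps = 281/3.
Buyers pay pb = 281/3 − 27 = 200/3; q' = -28 + 6·(281/3) = 534.
ΔCS = ½(6456/13 + 534)(3410/39 − 200/3) = 1808730/169; ΔPS = ½(6456/13 + 534)(281/3 − 3410/39) = 542619/169.
Government spending = 27 × 534 = 14418.
Net change = 1808730/169 + 542619/169 − 14418 = -6561/13. The loss equals the DWL triangle ½·27·486/13.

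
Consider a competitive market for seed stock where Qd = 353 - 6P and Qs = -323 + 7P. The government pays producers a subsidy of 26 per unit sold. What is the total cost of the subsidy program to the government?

Government cost = 3250

Pre-subsidy: 353 - 6P = -323 + 7P gives P* = 52, Q* = 41.
With the subsidy, sellers receive Ps = Pb + 26 for each unit, where Pb is the price buyers pay.
Supply in terms of Pb becomes Qs = -323 + 7(Pb + 26) = -141 + 7Pb. Setting this equal to demand: 353 - 6Pb = -141 + 7Pb, so Pb = 38.
Sellers receive Ps = 38 + 26 = 64; Q' = 353 − 6·38 = 125.
Government outlay = subsidy × quantity = 26 × 125 = 3250.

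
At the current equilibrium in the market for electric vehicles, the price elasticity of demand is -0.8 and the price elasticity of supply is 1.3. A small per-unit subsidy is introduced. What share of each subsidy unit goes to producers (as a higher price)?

For a small subsidy around the equilibrium, the benefit split depends on the relative slopes, which at a point are proportional to the elasticities.
Buyer share = εs/(εs + |εd|) = 1.3/(1.3 + 0.8) = 13/21; seller share = |εd|/(εs + |εd|) = 8/21.
So producers capture 8/21 of the subsidy.

Producer share = 8/21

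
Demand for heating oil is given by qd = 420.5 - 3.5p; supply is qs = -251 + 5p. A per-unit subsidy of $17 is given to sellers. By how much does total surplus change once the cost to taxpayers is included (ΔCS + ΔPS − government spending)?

Net change in total surplus = -$297.5

Pre-subsidy: 420.5 - 3.5p = -251 + 5p gives p* = 79, q* = 144.
With the subsidy, sellers receive ps = pb + 17 for each unit, where pb is the price buyers pay.
Supply in terms of pb becomes qs = -251 + 5(pb + 17) = -166 + 5pb. Setting this equal to demand: 420.5 - 3.5pb = -166 + 5pb, so pb = 69.
Sellers receive ps = 69 + 17 = 86; q' = 420.5 − 3.5·69 = 179.
ΔCS = ½(144 + 179)(79 − 69) = 1615; ΔPS = ½(144 + 179)(86 − 79) = 1130.5.
Government spending = 17 × 179 = 3043.
Net change = 1615 + 1130.5 − 3043 = -297.5. The loss equals the DWL triangle ½·17·35.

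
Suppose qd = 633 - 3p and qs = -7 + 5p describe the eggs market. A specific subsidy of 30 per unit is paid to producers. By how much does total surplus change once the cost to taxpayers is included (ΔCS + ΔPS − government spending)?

Net change in total surplus = -843.75

Pre-subsidy: 633 - 3p = -7 + 5p gives p* = 80, q* = 393.
With the subsidy, sellers receive ps = pb + 30 for each unit, where pb is the price buyers pay.
Supply in terms of pb becomes qs = -7 + 5(pb + 30) = 143 + 5pb. Setting this equal to demand: 633 - 3pb = 143 + 5pb, so pb = 61.25.
Sellers receive ps = 61.25 + 30 = 91.25; q' = 633 − 3·61.25 = 449.25.
ΔCS = ½(393 + 449.25)(80 − 61.25) = 7896.09375; ΔPS = ½(393 + 449.25)(91.25 − 80) = 4737.65625.
Government spending = 30 × 449.25 = 13477.5.
Net change = 7896.09375 + 4737.65625 − 13477.5 = -843.75. The loss equals the DWL triangle ½·30·56.25.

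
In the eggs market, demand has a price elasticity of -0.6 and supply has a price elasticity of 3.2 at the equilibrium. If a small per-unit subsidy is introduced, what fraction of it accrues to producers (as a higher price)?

For a small subsidy around the equilibrium, the benefit split depends on the relative slopes, which at a point are proportional to the elasticities.
Buyer share = εs/(εs + |εd|) = 3.2/(3.2 + 0.6) = 16/19; seller share = |εd|/(εs + |εd|) = 3/19.
So producers capture 3/19 of the subsidy.

Producer share = 3/19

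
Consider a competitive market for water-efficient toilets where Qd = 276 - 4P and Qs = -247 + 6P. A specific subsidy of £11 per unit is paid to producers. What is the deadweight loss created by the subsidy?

Deadweight loss = £145.2

Pre-subsidy: 276 - 4P = -247 + 6P gives P* = 52.3, Q* = 66.8.
With the subsidy, sellers receive Ps = Pb + 11 for each unit, where Pb is the price buyers pay.
Supply in terms of Pb becomes Qs = -247 + 6(Pb + 11) = -181 + 6Pb. Setting this equal to demand: 276 - 4Pb = -181 + 6Pb, so Pb = 45.7.
Sellers receive Ps = 45.7 + 11 = 56.7; Q' = 276 − 4·45.7 = 93.2.
The subsidy expands output by 93.2 − 66.8 = 26.4 past the efficient level; on those units the gap between marginal cost and willingness to pay runs from 0 up to 11.
DWL = ½ × 11 × 26.4 = 145.2.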